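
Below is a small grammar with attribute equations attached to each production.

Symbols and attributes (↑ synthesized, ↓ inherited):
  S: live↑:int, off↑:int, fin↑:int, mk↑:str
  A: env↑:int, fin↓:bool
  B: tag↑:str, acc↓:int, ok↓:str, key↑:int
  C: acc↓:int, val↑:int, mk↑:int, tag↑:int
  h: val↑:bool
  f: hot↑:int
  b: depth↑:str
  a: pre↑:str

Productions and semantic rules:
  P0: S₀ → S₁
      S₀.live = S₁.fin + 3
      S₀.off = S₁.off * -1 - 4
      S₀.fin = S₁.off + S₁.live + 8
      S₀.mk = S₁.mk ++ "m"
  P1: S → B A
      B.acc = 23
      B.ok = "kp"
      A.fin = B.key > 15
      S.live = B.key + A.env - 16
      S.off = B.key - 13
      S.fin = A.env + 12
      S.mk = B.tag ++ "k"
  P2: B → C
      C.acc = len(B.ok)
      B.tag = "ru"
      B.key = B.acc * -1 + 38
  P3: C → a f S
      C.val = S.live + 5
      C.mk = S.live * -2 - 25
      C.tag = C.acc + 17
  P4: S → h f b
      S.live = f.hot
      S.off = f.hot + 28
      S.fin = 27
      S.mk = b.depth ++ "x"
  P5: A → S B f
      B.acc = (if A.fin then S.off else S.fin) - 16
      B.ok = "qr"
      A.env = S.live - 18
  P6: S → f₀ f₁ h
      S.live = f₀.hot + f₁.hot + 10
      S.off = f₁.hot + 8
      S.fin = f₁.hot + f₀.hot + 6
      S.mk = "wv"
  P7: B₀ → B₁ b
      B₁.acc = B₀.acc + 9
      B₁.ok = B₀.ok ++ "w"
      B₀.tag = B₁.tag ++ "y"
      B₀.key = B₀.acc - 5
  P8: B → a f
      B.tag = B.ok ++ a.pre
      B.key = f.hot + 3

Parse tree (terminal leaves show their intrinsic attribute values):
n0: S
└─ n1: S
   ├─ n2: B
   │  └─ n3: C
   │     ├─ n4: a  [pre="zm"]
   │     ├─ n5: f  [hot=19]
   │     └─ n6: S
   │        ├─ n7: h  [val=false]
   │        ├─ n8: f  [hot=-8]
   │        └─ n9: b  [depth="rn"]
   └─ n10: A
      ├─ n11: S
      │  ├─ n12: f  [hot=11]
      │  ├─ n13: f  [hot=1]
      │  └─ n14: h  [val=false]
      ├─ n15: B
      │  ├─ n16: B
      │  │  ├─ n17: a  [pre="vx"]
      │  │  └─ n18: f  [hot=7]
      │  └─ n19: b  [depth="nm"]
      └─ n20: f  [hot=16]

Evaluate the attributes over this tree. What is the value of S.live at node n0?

1. n2.acc = 23  [23]
2. n2.ok = "kp"  ["kp"]
3. n3.acc = 2  [len(B.ok)]
4. n4.pre = "zm"  [terminal]
5. n5.hot = 19  [terminal]
6. n7.val = false  [terminal]
7. n8.hot = -8  [terminal]
8. n9.depth = "rn"  [terminal]
9. n6.live = -8  [f.hot]
10. n6.off = 20  [f.hot + 28]
11. n6.fin = 27  [27]
12. n6.mk = "rnx"  [b.depth ++ "x"]
13. n3.val = -3  [S.live + 5]
14. n3.mk = -9  [S.live * -2 - 25]
15. n3.tag = 19  [C.acc + 17]
16. n2.tag = "ru"  ["ru"]
17. n2.key = 15  [B.acc * -1 + 38]
18. n10.fin = false  [B.key > 15]
19. n12.hot = 11  [terminal]
20. n13.hot = 1  [terminal]
21. n14.val = false  [terminal]
22. n11.live = 22  [f₀.hot + f₁.hot + 10]
23. n11.off = 9  [f₁.hot + 8]
24. n11.fin = 18  [f₁.hot + f₀.hot + 6]
25. n11.mk = "wv"  ["wv"]
26. n15.acc = 2  [(if A.fin then S.off else S.fin) - 16]
27. n15.ok = "qr"  ["qr"]
28. n16.acc = 11  [B₀.acc + 9]
29. n16.ok = "qrw"  [B₀.ok ++ "w"]
30. n17.pre = "vx"  [terminal]
31. n18.hot = 7  [terminal]
32. n16.tag = "qrwvx"  [B.ok ++ a.pre]
33. n16.key = 10  [f.hot + 3]
34. n19.depth = "nm"  [terminal]
35. n15.tag = "qrwvxy"  [B₁.tag ++ "y"]
36. n15.key = -3  [B₀.acc - 5]
37. n20.hot = 16  [terminal]
38. n10.env = 4  [S.live - 18]
39. n1.live = 3  [B.key + A.env - 16]
40. n1.off = 2  [B.key - 13]
41. n1.fin = 16  [A.env + 12]
42. n1.mk = "ruk"  [B.tag ++ "k"]
43. n0.live = 19  [S₁.fin + 3]
44. n0.off = -6  [S₁.off * -1 - 4]
45. n0.fin = 13  [S₁.off + S₁.live + 8]
46. n0.mk = "rukm"  [S₁.mk ++ "m"]

19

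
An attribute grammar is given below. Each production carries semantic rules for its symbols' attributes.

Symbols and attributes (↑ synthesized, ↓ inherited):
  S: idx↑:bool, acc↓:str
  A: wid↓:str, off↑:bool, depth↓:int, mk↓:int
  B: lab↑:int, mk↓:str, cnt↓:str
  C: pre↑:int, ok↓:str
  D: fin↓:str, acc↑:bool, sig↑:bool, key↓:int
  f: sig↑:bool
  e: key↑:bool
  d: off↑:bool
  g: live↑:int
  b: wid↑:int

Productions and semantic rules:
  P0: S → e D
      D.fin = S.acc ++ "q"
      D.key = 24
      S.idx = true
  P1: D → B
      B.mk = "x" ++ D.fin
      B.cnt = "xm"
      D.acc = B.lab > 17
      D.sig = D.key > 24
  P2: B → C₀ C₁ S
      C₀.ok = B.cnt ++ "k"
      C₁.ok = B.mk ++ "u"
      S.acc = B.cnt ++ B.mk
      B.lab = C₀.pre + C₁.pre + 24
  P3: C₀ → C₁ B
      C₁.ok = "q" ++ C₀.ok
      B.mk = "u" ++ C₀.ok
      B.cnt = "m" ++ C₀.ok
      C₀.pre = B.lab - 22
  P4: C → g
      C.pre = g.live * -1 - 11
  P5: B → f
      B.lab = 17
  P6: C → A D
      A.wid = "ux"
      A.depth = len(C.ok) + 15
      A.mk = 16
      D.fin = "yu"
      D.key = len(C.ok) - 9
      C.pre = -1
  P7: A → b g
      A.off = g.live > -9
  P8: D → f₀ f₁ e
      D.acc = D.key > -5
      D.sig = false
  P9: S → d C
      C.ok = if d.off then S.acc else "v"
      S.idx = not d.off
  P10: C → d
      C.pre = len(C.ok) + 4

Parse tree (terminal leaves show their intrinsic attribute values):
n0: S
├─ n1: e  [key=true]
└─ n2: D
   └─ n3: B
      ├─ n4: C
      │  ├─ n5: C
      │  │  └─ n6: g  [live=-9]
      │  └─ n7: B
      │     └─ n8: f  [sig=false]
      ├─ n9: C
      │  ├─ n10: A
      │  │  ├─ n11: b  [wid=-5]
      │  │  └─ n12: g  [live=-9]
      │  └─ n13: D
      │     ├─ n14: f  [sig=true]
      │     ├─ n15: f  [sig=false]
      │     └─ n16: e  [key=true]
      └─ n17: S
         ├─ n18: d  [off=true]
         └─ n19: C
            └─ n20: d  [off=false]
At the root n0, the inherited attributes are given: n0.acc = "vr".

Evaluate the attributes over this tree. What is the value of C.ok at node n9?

"xvrqu"

1. n0.acc = "vr"  [given at root]
2. n1.key = true  [terminal]
3. n2.fin = "vrq"  [S.acc ++ "q"]
4. n2.key = 24  [24]
5. n3.mk = "xvrq"  ["x" ++ D.fin]
6. n3.cnt = "xm"  ["xm"]
7. n4.ok = "xmk"  [B.cnt ++ "k"]
8. n5.ok = "qxmk"  ["q" ++ C₀.ok]
9. n6.live = -9  [terminal]
10. n5.pre = -2  [g.live * -1 - 11]
11. n7.mk = "uxmk"  ["u" ++ C₀.ok]
12. n7.cnt = "mxmk"  ["m" ++ C₀.ok]
13. n8.sig = false  [terminal]
14. n7.lab = 17  [17]
15. n4.pre = -5  [B.lab - 22]
16. n9.ok = "xvrqu"  [B.mk ++ "u"]
17. n10.wid = "ux"  ["ux"]
18. n10.depth = 20  [len(C.ok) + 15]
19. n10.mk = 16  [16]
20. n11.wid = -5  [terminal]
21. n12.live = -9  [terminal]
22. n10.off = false  [g.live > -9]
23. n13.fin = "yu"  ["yu"]
24. n13.key = -4  [len(C.ok) - 9]
25. n14.sig = true  [terminal]
26. n15.sig = false  [terminal]
27. n16.key = true  [terminal]
28. n13.acc = true  [D.key > -5]
29. n13.sig = false  [false]
30. n9.pre = -1  [-1]
31. n17.acc = "xmxvrq"  [B.cnt ++ B.mk]
32. n18.off = true  [terminal]
33. n19.ok = "xmxvrq"  [if d.off then S.acc else "v"]
34. n20.off = false  [terminal]
35. n19.pre = 10  [len(C.ok) + 4]
36. n17.idx = false  [not d.off]
37. n3.lab = 18  [C₀.pre + C₁.pre + 24]
38. n2.acc = true  [B.lab > 17]
39. n2.sig = false  [D.key > 24]
40. n0.idx = true  [true]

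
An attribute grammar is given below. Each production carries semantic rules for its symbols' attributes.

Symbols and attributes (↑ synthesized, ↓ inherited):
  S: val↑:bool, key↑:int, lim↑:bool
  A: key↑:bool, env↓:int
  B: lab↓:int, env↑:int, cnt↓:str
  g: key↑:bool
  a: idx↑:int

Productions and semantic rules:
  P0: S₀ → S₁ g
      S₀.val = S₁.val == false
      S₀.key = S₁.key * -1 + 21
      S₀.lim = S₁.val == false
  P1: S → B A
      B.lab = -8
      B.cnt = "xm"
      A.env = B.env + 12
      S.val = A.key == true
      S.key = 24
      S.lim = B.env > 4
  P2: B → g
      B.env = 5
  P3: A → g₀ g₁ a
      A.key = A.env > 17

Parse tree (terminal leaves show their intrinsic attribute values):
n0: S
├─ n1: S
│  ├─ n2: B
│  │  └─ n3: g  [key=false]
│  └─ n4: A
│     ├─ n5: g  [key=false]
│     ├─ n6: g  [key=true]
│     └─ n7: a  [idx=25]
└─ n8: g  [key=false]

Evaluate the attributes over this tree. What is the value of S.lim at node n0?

1. n2.lab = -8  [-8]
2. n2.cnt = "xm"  ["xm"]
3. n3.key = false  [terminal]
4. n2.env = 5  [5]
5. n4.env = 17  [B.env + 12]
6. n5.key = false  [terminal]
7. n6.key = true  [terminal]
8. n7.idx = 25  [terminal]
9. n4.key = false  [A.env > 17]
10. n1.val = false  [A.key == true]
11. n1.key = 24  [24]
12. n1.lim = true  [B.env > 4]
13. n8.key = false  [terminal]
14. n0.val = true  [S₁.val == false]
15. n0.key = -3  [S₁.key * -1 + 21]
16. n0.lim = true  [S₁.val == false]

true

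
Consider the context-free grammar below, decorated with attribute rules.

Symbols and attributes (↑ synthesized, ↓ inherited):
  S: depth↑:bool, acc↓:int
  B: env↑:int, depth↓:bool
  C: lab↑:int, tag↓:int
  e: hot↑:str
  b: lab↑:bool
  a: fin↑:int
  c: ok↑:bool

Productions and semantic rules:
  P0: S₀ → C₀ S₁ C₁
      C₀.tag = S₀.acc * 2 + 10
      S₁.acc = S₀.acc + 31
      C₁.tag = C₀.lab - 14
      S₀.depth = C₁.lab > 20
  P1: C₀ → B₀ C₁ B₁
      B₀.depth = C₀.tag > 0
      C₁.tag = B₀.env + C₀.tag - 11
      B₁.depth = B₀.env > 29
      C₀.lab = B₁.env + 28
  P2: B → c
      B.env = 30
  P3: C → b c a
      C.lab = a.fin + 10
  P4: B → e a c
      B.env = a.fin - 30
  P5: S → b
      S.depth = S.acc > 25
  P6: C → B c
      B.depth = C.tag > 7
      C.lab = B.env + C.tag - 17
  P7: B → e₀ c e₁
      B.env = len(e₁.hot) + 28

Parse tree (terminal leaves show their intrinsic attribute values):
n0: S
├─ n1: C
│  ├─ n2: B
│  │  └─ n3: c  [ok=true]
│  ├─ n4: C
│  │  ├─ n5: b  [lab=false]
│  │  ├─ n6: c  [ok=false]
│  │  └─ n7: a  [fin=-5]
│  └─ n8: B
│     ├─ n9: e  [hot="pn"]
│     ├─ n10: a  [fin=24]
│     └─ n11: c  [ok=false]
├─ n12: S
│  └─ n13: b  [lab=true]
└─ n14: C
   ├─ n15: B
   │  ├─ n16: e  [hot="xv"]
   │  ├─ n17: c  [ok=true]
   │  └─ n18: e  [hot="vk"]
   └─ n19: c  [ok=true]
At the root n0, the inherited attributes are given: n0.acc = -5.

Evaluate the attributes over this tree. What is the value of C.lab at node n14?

21

1. n0.acc = -5  [given at root]
2. n1.tag = 0  [S₀.acc * 2 + 10]
3. n2.depth = false  [C₀.tag > 0]
4. n3.ok = true  [terminal]
5. n2.env = 30  [30]
6. n4.tag = 19  [B₀.env + C₀.tag - 11]
7. n5.lab = false  [terminal]
8. n6.ok = false  [terminal]
9. n7.fin = -5  [terminal]
10. n4.lab = 5  [a.fin + 10]
11. n8.depth = true  [B₀.env > 29]
12. n9.hot = "pn"  [terminal]
13. n10.fin = 24  [terminal]
14. n11.ok = false  [terminal]
15. n8.env = -6  [a.fin - 30]
16. n1.lab = 22  [B₁.env + 28]
17. n12.acc = 26  [S₀.acc + 31]
18. n13.lab = true  [terminal]
19. n12.depth = true  [S.acc > 25]
20. n14.tag = 8  [C₀.lab - 14]
21. n15.depth = true  [C.tag > 7]
22. n16.hot = "xv"  [terminal]
23. n17.ok = true  [terminal]
24. n18.hot = "vk"  [terminal]
25. n15.env = 30  [len(e₁.hot) + 28]
26. n19.ok = true  [terminal]
27. n14.lab = 21  [B.env + C.tag - 17]
28. n0.depth = true  [C₁.lab > 20]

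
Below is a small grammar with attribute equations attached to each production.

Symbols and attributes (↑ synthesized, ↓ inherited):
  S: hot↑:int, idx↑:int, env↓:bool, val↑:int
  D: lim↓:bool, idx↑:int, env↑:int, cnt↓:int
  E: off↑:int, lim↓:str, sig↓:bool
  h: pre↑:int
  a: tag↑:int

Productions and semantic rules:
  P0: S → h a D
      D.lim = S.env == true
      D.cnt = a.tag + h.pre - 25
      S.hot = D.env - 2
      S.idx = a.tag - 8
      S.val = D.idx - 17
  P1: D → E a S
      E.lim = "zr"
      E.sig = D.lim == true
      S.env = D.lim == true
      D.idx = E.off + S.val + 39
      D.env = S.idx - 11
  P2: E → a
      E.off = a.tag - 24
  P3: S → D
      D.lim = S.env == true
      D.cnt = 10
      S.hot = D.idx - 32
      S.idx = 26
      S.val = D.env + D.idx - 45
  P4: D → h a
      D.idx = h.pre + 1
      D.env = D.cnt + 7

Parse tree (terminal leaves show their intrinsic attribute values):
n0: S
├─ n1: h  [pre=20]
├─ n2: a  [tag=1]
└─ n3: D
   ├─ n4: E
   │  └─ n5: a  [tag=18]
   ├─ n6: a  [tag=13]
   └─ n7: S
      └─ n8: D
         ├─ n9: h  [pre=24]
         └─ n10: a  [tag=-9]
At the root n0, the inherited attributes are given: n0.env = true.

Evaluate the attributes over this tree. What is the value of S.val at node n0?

1. n0.env = true  [given at root]
2. n1.pre = 20  [terminal]
3. n2.tag = 1  [terminal]
4. n3.lim = true  [S.env == true]
5. n3.cnt = -4  [a.tag + h.pre - 25]
6. n4.lim = "zr"  ["zr"]
7. n4.sig = true  [D.lim == true]
8. n5.tag = 18  [terminal]
9. n4.off = -6  [a.tag - 24]
10. n6.tag = 13  [terminal]
11. n7.env = true  [D.lim == true]
12. n8.lim = true  [S.env == true]
13. n8.cnt = 10  [10]
14. n9.pre = 24  [terminal]
15. n10.tag = -9  [terminal]
16. n8.idx = 25  [h.pre + 1]
17. n8.env = 17  [D.cnt + 7]
18. n7.hot = -7  [D.idx - 32]
19. n7.idx = 26  [26]
20. n7.val = -3  [D.env + D.idx - 45]
21. n3.idx = 30  [E.off + S.val + 39]
22. n3.env = 15  [S.idx - 11]
23. n0.hot = 13  [D.env - 2]
24. n0.idx = -7  [a.tag - 8]
25. n0.val = 13  [D.idx - 17]

13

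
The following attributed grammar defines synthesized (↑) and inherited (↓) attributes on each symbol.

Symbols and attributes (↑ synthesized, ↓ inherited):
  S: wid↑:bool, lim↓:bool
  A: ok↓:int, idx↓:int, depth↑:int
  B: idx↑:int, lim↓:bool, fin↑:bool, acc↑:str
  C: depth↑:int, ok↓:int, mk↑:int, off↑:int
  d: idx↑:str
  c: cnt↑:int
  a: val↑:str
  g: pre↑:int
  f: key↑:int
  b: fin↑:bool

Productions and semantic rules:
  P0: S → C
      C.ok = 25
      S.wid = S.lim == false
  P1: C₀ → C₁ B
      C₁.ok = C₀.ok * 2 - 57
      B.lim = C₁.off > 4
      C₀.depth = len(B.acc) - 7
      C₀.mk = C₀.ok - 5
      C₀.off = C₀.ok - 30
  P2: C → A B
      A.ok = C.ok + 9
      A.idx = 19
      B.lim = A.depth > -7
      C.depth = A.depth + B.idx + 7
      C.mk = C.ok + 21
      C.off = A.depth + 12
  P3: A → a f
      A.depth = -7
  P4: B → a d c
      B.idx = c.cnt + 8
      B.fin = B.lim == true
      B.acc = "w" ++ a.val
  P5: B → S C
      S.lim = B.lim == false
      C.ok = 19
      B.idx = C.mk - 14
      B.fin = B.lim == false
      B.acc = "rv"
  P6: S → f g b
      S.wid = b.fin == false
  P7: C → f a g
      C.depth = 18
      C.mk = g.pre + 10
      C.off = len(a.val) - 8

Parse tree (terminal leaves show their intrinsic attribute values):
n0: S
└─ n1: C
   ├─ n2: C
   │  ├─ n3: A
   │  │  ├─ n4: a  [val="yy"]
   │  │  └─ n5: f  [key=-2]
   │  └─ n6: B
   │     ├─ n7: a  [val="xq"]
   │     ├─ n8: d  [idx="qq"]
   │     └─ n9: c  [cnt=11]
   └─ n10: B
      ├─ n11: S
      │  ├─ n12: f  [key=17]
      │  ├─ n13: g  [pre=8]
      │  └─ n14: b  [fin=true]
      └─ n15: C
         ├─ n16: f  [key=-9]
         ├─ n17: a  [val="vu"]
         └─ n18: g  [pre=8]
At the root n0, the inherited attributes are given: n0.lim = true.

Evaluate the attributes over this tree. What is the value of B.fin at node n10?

1. n0.lim = true  [given at root]
2. n1.ok = 25  [25]
3. n2.ok = -7  [C₀.ok * 2 - 57]
4. n3.ok = 2  [C.ok + 9]
5. n3.idx = 19  [19]
6. n4.val = "yy"  [terminal]
7. n5.key = -2  [terminal]
8. n3.depth = -7  [-7]
9. n6.lim = false  [A.depth > -7]
10. n7.val = "xq"  [terminal]
11. n8.idx = "qq"  [terminal]
12. n9.cnt = 11  [terminal]
13. n6.idx = 19  [c.cnt + 8]
14. n6.fin = false  [B.lim == true]
15. n6.acc = "wxq"  ["w" ++ a.val]
16. n2.depth = 19  [A.depth + B.idx + 7]
17. n2.mk = 14  [C.ok + 21]
18. n2.off = 5  [A.depth + 12]
19. n10.lim = true  [C₁.off > 4]
20. n11.lim = false  [B.lim == false]
21. n12.key = 17  [terminal]
22. n13.pre = 8  [terminal]
23. n14.fin = true  [terminal]
24. n11.wid = false  [b.fin == false]
25. n15.ok = 19  [19]
26. n16.key = -9  [terminal]
27. n17.val = "vu"  [terminal]
28. n18.pre = 8  [terminal]
29. n15.depth = 18  [18]
30. n15.mk = 18  [g.pre + 10]
31. n15.off = -6  [len(a.val) - 8]
32. n10.idx = 4  [C.mk - 14]
33. n10.fin = false  [B.lim == false]
34. n10.acc = "rv"  ["rv"]
35. n1.depth = -5  [len(B.acc) - 7]
36. n1.mk = 20  [C₀.ok - 5]
37. n1.off = -5  [C₀.ok - 30]
38. n0.wid = false  [S.lim == false]

false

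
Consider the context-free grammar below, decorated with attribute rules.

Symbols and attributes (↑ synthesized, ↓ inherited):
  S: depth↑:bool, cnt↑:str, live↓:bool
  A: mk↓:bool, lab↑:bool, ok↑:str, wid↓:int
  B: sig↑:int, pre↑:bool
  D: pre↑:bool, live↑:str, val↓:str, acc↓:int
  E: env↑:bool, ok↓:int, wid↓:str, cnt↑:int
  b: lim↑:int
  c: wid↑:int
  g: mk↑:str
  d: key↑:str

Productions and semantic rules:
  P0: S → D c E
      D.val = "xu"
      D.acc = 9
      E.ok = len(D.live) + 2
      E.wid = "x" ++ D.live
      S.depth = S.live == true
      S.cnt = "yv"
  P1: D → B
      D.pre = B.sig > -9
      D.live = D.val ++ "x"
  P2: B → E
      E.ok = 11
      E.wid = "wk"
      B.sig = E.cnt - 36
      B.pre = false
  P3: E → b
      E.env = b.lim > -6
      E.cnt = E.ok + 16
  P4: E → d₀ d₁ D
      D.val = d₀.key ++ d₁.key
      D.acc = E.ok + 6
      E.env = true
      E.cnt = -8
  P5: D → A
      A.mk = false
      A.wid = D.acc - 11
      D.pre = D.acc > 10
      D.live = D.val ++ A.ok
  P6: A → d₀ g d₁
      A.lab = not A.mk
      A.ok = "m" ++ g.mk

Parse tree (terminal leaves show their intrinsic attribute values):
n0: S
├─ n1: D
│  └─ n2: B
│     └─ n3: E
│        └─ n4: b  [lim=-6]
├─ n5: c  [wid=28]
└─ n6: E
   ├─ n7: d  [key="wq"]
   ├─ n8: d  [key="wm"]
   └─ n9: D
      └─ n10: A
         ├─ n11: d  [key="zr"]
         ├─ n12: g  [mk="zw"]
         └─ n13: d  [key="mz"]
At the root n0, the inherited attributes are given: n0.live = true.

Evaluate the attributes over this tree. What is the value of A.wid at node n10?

0

1. n0.live = true  [given at root]
2. n1.val = "xu"  ["xu"]
3. n1.acc = 9  [9]
4. n3.ok = 11  [11]
5. n3.wid = "wk"  ["wk"]
6. n4.lim = -6  [terminal]
7. n3.env = false  [b.lim > -6]
8. n3.cnt = 27  [E.ok + 16]
9. n2.sig = -9  [E.cnt - 36]
10. n2.pre = false  [false]
11. n1.pre = false  [B.sig > -9]
12. n1.live = "xux"  [D.val ++ "x"]
13. n5.wid = 28  [terminal]
14. n6.ok = 5  [len(D.live) + 2]
15. n6.wid = "xxux"  ["x" ++ D.live]
16. n7.key = "wq"  [terminal]
17. n8.key = "wm"  [terminal]
18. n9.val = "wqwm"  [d₀.key ++ d₁.key]
19. n9.acc = 11  [E.ok + 6]
20. n10.mk = false  [false]
21. n10.wid = 0  [D.acc - 11]
22. n11.key = "zr"  [terminal]
23. n12.mk = "zw"  [terminal]
24. n13.key = "mz"  [terminal]
25. n10.lab = true  [not A.mk]
26. n10.ok = "mzw"  ["m" ++ g.mk]
27. n9.pre = true  [D.acc > 10]
28. n9.live = "wqwmmzw"  [D.val ++ A.ok]
29. n6.env = true  [true]
30. n6.cnt = -8  [-8]
31. n0.depth = true  [S.live == true]
32. n0.cnt = "yv"  ["yv"]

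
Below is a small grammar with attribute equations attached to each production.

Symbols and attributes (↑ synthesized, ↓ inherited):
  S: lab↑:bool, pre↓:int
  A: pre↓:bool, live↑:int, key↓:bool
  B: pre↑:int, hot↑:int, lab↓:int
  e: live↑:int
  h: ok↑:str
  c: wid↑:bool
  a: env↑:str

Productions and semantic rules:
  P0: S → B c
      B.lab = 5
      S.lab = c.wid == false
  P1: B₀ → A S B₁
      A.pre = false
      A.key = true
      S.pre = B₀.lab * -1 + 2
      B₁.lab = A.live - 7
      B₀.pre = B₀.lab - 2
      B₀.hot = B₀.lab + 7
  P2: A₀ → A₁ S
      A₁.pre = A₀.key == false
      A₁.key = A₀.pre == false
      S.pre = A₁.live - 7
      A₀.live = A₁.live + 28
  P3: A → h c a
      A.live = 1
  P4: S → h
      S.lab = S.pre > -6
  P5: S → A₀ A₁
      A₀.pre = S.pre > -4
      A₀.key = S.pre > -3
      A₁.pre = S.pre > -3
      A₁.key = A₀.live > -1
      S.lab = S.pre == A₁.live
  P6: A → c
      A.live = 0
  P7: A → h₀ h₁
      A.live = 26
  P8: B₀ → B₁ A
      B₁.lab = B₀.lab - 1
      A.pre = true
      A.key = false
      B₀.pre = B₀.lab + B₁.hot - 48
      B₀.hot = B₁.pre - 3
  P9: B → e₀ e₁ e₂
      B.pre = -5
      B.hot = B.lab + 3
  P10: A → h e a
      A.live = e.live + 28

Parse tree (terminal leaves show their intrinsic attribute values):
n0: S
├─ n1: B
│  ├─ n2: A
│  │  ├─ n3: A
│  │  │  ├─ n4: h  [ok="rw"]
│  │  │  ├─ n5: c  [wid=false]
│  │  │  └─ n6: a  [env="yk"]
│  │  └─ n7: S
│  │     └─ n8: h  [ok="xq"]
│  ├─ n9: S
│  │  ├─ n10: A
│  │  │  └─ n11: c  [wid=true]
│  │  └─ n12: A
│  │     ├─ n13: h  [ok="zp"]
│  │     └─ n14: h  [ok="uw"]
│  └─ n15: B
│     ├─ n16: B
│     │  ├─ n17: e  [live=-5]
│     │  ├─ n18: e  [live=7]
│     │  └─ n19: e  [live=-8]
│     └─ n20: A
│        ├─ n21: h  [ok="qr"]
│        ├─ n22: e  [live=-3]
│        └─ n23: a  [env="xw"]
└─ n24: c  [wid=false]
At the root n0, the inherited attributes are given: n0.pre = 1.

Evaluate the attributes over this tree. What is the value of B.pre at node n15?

-2

1. n0.pre = 1  [given at root]
2. n1.lab = 5  [5]
3. n2.pre = false  [false]
4. n2.key = true  [true]
5. n3.pre = false  [A₀.key == false]
6. n3.key = true  [A₀.pre == false]
7. n4.ok = "rw"  [terminal]
8. n5.wid = false  [terminal]
9. n6.env = "yk"  [terminal]
10. n3.live = 1  [1]
11. n7.pre = -6  [A₁.live - 7]
12. n8.ok = "xq"  [terminal]
13. n7.lab = false  [S.pre > -6]
14. n2.live = 29  [A₁.live + 28]
15. n9.pre = -3  [B₀.lab * -1 + 2]
16. n10.pre = true  [S.pre > -4]
17. n10.key = false  [S.pre > -3]
18. n11.wid = true  [terminal]
19. n10.live = 0  [0]
20. n12.pre = false  [S.pre > -3]
21. n12.key = true  [A₀.live > -1]
22. n13.ok = "zp"  [terminal]
23. n14.ok = "uw"  [terminal]
24. n12.live = 26  [26]
25. n9.lab = false  [S.pre == A₁.live]
26. n15.lab = 22  [A.live - 7]
27. n16.lab = 21  [B₀.lab - 1]
28. n17.live = -5  [terminal]
29. n18.live = 7  [terminal]
30. n19.live = -8  [terminal]
31. n16.pre = -5  [-5]
32. n16.hot = 24  [B.lab + 3]
33. n20.pre = true  [true]
34. n20.key = false  [false]
35. n21.ok = "qr"  [terminal]
36. n22.live = -3  [terminal]
37. n23.env = "xw"  [terminal]
38. n20.live = 25  [e.live + 28]
39. n15.pre = -2  [B₀.lab + B₁.hot - 48]
40. n15.hot = -8  [B₁.pre - 3]
41. n1.pre = 3  [B₀.lab - 2]
42. n1.hot = 12  [B₀.lab + 7]
43. n24.wid = false  [terminal]
44. n0.lab = true  [c.wid == false]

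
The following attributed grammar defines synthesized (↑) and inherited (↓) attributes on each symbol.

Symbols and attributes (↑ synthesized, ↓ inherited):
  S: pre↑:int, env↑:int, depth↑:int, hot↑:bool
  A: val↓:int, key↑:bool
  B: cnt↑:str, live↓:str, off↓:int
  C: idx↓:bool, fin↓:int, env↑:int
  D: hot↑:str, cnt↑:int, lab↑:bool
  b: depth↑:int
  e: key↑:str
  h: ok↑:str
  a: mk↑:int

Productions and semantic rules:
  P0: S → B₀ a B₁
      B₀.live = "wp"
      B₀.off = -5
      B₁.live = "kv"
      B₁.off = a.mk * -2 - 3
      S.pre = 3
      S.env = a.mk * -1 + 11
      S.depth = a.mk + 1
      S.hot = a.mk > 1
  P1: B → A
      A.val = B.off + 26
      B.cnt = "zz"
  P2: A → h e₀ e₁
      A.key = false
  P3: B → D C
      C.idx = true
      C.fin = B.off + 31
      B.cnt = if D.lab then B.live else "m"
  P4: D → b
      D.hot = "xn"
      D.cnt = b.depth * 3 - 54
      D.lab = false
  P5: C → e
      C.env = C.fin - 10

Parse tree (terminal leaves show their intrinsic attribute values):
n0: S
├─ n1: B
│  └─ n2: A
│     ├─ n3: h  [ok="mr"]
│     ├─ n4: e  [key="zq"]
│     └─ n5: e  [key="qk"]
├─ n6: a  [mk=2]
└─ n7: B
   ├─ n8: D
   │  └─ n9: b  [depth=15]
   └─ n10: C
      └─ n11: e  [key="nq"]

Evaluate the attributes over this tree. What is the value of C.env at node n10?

14

1. n1.live = "wp"  ["wp"]
2. n1.off = -5  [-5]
3. n2.val = 21  [B.off + 26]
4. n3.ok = "mr"  [terminal]
5. n4.key = "zq"  [terminal]
6. n5.key = "qk"  [terminal]
7. n2.key = false  [false]
8. n1.cnt = "zz"  ["zz"]
9. n6.mk = 2  [terminal]
10. n7.live = "kv"  ["kv"]
11. n7.off = -7  [a.mk * -2 - 3]
12. n9.depth = 15  [terminal]
13. n8.hot = "xn"  ["xn"]
14. n8.cnt = -9  [b.depth * 3 - 54]
15. n8.lab = false  [false]
16. n10.idx = true  [true]
17. n10.fin = 24  [B.off + 31]
18. n11.key = "nq"  [terminal]
19. n10.env = 14  [C.fin - 10]
20. n7.cnt = "m"  [if D.lab then B.live else "m"]
21. n0.pre = 3  [3]
22. n0.env = 9  [a.mk * -1 + 11]
23. n0.depth = 3  [a.mk + 1]
24. n0.hot = true  [a.mk > 1]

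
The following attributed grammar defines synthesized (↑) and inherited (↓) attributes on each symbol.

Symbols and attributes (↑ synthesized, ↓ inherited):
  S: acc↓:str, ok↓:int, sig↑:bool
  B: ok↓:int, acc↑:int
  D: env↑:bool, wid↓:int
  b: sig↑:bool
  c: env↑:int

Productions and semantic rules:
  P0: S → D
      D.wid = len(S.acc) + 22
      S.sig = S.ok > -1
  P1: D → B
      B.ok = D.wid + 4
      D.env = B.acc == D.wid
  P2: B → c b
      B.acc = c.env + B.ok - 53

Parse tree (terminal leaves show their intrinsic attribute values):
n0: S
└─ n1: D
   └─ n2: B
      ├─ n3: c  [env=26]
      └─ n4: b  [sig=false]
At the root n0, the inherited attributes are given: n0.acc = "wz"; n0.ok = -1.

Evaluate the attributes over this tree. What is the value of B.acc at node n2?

1. n0.acc = "wz"  [given at root]
2. n0.ok = -1  [given at root]
3. n1.wid = 24  [len(S.acc) + 22]
4. n2.ok = 28  [D.wid + 4]
5. n3.env = 26  [terminal]
6. n4.sig = false  [terminal]
7. n2.acc = 1  [c.env + B.ok - 53]
8. n1.env = false  [B.acc == D.wid]
9. n0.sig = false  [S.ok > -1]

1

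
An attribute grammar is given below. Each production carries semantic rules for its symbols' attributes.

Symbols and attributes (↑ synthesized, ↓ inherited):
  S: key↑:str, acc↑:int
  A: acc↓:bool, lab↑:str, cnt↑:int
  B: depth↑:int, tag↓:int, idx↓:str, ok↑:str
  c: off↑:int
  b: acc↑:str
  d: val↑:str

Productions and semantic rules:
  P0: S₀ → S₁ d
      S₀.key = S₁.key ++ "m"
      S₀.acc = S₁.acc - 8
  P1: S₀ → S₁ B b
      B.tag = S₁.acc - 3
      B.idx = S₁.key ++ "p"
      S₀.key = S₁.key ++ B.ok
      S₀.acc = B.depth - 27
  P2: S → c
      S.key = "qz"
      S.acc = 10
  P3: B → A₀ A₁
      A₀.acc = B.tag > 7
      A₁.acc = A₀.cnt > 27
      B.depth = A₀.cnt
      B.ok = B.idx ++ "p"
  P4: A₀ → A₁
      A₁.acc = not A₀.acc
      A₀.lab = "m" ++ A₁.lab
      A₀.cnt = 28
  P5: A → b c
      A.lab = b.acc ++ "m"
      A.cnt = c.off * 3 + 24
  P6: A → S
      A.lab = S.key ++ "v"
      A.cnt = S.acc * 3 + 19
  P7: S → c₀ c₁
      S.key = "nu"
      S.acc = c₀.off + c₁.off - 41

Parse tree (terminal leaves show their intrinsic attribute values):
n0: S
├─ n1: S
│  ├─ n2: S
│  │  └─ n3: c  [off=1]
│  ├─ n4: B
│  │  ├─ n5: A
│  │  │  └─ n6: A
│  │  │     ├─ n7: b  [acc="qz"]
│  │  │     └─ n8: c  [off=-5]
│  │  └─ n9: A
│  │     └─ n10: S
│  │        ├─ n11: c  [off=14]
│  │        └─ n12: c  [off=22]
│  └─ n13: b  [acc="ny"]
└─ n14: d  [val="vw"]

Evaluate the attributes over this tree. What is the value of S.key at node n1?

1. n3.off = 1  [terminal]
2. n2.key = "qz"  ["qz"]
3. n2.acc = 10  [10]
4. n4.tag = 7  [S₁.acc - 3]
5. n4.idx = "qzp"  [S₁.key ++ "p"]
6. n5.acc = false  [B.tag > 7]
7. n6.acc = true  [not A₀.acc]
8. n7.acc = "qz"  [terminal]
9. n8.off = -5  [terminal]
10. n6.lab = "qzm"  [b.acc ++ "m"]
11. n6.cnt = 9  [c.off * 3 + 24]
12. n5.lab = "mqzm"  ["m" ++ A₁.lab]
13. n5.cnt = 28  [28]
14. n9.acc = true  [A₀.cnt > 27]
15. n11.off = 14  [terminal]
16. n12.off = 22  [terminal]
17. n10.key = "nu"  ["nu"]
18. n10.acc = -5  [c₀.off + c₁.off - 41]
19. n9.lab = "nuv"  [S.key ++ "v"]
20. n9.cnt = 4  [S.acc * 3 + 19]
21. n4.depth = 28  [A₀.cnt]
22. n4.ok = "qzpp"  [B.idx ++ "p"]
23. n13.acc = "ny"  [terminal]
24. n1.key = "qzqzpp"  [S₁.key ++ B.ok]
25. n1.acc = 1  [B.depth - 27]
26. n14.val = "vw"  [terminal]
27. n0.key = "qzqzppm"  [S₁.key ++ "m"]
28. n0.acc = -7  [S₁.acc - 8]

"qzqzpp"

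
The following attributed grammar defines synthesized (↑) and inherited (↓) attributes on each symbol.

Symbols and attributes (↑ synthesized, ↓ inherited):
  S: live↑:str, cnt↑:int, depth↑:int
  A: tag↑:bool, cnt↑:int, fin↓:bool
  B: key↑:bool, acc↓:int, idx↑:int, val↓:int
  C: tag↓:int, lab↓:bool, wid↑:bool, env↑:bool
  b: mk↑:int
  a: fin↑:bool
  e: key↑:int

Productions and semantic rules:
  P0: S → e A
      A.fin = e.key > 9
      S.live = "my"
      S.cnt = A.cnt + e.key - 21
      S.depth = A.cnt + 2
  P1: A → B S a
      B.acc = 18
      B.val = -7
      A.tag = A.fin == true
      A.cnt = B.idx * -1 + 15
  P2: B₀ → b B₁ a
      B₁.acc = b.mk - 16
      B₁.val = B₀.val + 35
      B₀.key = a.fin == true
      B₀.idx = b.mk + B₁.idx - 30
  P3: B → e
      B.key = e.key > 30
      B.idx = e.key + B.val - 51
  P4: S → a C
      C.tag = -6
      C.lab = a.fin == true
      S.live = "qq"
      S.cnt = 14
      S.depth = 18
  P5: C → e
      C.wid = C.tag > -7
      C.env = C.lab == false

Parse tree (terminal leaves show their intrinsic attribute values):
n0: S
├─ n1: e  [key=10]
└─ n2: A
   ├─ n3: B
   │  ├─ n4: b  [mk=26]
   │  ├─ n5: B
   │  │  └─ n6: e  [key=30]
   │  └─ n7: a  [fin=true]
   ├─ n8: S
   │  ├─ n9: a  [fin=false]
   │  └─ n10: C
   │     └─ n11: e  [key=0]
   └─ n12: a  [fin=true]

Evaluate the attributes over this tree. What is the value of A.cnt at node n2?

12

1. n1.key = 10  [terminal]
2. n2.fin = true  [e.key > 9]
3. n3.acc = 18  [18]
4. n3.val = -7  [-7]
5. n4.mk = 26  [terminal]
6. n5.acc = 10  [b.mk - 16]
7. n5.val = 28  [B₀.val + 35]
8. n6.key = 30  [terminal]
9. n5.key = false  [e.key > 30]
10. n5.idx = 7  [e.key + B.val - 51]
11. n7.fin = true  [terminal]
12. n3.key = true  [a.fin == true]
13. n3.idx = 3  [b.mk + B₁.idx - 30]
14. n9.fin = false  [terminal]
15. n10.tag = -6  [-6]
16. n10.lab = false  [a.fin == true]
17. n11.key = 0  [terminal]
18. n10.wid = true  [C.tag > -7]
19. n10.env = true  [C.lab == false]
20. n8.live = "qq"  ["qq"]
21. n8.cnt = 14  [14]
22. n8.depth = 18  [18]
23. n12.fin = true  [terminal]
24. n2.tag = true  [A.fin == true]
25. n2.cnt = 12  [B.idx * -1 + 15]
26. n0.live = "my"  ["my"]
27. n0.cnt = 1  [A.cnt + e.key - 21]
28. n0.depth = 14  [A.cnt + 2]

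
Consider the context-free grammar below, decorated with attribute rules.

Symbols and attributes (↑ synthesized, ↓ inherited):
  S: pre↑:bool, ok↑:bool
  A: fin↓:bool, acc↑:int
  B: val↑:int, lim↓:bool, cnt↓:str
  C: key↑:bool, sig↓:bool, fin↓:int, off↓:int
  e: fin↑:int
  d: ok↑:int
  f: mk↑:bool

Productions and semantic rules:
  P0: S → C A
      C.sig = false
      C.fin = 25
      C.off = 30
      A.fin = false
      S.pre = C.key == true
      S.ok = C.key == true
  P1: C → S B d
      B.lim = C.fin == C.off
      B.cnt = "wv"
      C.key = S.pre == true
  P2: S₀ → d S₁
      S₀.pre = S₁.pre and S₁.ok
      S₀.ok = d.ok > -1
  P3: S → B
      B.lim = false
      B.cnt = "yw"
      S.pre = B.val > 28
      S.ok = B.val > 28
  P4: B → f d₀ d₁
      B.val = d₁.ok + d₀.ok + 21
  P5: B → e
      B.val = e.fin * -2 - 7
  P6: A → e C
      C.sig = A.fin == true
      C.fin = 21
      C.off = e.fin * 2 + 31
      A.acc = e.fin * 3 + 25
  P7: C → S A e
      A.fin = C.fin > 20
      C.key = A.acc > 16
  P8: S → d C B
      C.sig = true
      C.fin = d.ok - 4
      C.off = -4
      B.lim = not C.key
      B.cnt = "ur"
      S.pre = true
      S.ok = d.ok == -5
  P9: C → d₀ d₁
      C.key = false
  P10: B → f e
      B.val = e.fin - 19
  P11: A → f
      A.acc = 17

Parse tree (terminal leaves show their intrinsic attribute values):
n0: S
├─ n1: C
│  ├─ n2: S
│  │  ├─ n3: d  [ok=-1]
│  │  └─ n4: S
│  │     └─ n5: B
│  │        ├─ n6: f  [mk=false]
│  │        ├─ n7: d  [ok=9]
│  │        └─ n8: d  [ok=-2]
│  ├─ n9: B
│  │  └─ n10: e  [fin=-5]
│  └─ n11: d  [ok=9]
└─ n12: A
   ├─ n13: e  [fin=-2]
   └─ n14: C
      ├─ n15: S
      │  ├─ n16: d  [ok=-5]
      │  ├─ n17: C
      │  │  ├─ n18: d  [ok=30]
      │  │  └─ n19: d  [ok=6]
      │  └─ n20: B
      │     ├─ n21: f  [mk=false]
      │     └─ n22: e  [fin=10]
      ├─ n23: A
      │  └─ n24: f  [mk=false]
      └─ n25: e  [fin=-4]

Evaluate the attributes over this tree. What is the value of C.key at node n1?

false

1. n1.sig = false  [false]
2. n1.fin = 25  [25]
3. n1.off = 30  [30]
4. n3.ok = -1  [terminal]
5. n5.lim = false  [false]
6. n5.cnt = "yw"  ["yw"]
7. n6.mk = false  [terminal]
8. n7.ok = 9  [terminal]
9. n8.ok = -2  [terminal]
10. n5.val = 28  [d₁.ok + d₀.ok + 21]
11. n4.pre = false  [B.val > 28]
12. n4.ok = false  [B.val > 28]
13. n2.pre = false  [S₁.pre and S₁.ok]
14. n2.ok = false  [d.ok > -1]
15. n9.lim = false  [C.fin == C.off]
16. n9.cnt = "wv"  ["wv"]
17. n10.fin = -5  [terminal]
18. n9.val = 3  [e.fin * -2 - 7]
19. n11.ok = 9  [terminal]
20. n1.key = false  [S.pre == true]
21. n12.fin = false  [false]
22. n13.fin = -2  [terminal]
23. n14.sig = false  [A.fin == true]
24. n14.fin = 21  [21]
25. n14.off = 27  [e.fin * 2 + 31]
26. n16.ok = -5  [terminal]
27. n17.sig = true  [true]
28. n17.fin = -9  [d.ok - 4]
29. n17.off = -4  [-4]
30. n18.ok = 30  [terminal]
31. n19.ok = 6  [terminal]
32. n17.key = false  [false]
33. n20.lim = true  [not C.key]
34. n20.cnt = "ur"  ["ur"]
35. n21.mk = false  [terminal]
36. n22.fin = 10  [terminal]
37. n20.val = -9  [e.fin - 19]
38. n15.pre = true  [true]
39. n15.ok = true  [d.ok == -5]
40. n23.fin = true  [C.fin > 20]
41. n24.mk = false  [terminal]
42. n23.acc = 17  [17]
43. n25.fin = -4  [terminal]
44. n14.key = true  [A.acc > 16]
45. n12.acc = 19  [e.fin * 3 + 25]
46. n0.pre = false  [C.key == true]
47. n0.ok = false  [C.key == true]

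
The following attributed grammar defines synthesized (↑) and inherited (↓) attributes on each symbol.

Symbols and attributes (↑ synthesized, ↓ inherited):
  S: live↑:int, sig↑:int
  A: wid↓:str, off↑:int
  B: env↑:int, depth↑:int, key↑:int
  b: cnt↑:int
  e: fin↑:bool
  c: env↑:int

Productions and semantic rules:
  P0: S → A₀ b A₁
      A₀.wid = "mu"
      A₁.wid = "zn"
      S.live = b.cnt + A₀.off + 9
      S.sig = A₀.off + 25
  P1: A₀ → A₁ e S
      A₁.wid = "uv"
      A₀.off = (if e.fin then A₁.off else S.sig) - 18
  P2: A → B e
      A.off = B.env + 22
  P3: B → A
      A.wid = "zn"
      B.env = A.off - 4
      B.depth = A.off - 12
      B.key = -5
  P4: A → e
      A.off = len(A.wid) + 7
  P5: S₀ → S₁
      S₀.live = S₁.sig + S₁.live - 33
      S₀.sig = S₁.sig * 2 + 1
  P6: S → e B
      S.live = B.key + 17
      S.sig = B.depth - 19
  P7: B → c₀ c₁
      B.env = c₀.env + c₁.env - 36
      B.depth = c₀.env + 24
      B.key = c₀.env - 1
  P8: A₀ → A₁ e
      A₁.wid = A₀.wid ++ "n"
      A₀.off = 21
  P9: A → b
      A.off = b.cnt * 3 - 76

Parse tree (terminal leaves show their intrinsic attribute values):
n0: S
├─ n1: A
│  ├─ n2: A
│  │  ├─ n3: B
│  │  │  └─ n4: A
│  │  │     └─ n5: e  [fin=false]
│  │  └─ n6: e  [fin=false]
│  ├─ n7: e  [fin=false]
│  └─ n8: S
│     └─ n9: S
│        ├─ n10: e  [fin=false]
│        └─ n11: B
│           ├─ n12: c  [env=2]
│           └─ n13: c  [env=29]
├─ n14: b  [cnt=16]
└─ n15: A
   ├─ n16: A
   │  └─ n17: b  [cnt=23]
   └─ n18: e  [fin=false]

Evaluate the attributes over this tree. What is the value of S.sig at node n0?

1. n1.wid = "mu"  ["mu"]
2. n2.wid = "uv"  ["uv"]
3. n4.wid = "zn"  ["zn"]
4. n5.fin = false  [terminal]
5. n4.off = 9  [len(A.wid) + 7]
6. n3.env = 5  [A.off - 4]
7. n3.depth = -3  [A.off - 12]
8. n3.key = -5  [-5]
9. n6.fin = false  [terminal]
10. n2.off = 27  [B.env + 22]
11. n7.fin = false  [terminal]
12. n10.fin = false  [terminal]
13. n12.env = 2  [terminal]
14. n13.env = 29  [terminal]
15. n11.env = -5  [c₀.env + c₁.env - 36]
16. n11.depth = 26  [c₀.env + 24]
17. n11.key = 1  [c₀.env - 1]
18. n9.live = 18  [B.key + 17]
19. n9.sig = 7  [B.depth - 19]
20. n8.live = -8  [S₁.sig + S₁.live - 33]
21. n8.sig = 15  [S₁.sig * 2 + 1]
22. n1.off = -3  [(if e.fin then A₁.off else S.sig) - 18]
23. n14.cnt = 16  [terminal]
24. n15.wid = "zn"  ["zn"]
25. n16.wid = "znn"  [A₀.wid ++ "n"]
26. n17.cnt = 23  [terminal]
27. n16.off = -7  [b.cnt * 3 - 76]
28. n18.fin = false  [terminal]
29. n15.off = 21  [21]
30. n0.live = 22  [b.cnt + A₀.off + 9]
31. n0.sig = 22  [A₀.off + 25]

22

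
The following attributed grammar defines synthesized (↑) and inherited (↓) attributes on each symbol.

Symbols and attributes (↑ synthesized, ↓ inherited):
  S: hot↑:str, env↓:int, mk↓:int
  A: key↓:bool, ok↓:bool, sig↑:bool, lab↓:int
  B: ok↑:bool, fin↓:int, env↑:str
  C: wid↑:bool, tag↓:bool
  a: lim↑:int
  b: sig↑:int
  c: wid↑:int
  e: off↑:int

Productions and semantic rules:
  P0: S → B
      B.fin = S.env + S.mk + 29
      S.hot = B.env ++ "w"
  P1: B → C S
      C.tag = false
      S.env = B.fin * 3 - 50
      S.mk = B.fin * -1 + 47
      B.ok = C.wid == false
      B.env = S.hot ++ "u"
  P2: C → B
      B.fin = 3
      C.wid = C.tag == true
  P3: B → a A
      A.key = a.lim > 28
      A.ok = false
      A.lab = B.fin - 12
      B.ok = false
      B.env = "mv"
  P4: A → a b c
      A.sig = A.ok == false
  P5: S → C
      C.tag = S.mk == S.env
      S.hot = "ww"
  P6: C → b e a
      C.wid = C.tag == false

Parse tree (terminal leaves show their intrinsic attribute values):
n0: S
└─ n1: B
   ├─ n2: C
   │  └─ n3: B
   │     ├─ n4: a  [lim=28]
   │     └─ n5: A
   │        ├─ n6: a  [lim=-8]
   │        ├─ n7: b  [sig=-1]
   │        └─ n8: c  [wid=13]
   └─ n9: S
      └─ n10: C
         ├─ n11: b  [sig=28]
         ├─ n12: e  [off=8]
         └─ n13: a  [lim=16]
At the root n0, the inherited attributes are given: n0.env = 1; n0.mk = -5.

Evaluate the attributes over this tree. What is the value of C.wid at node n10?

true

1. n0.env = 1  [given at root]
2. n0.mk = -5  [given at root]
3. n1.fin = 25  [S.env + S.mk + 29]
4. n2.tag = false  [false]
5. n3.fin = 3  [3]
6. n4.lim = 28  [terminal]
7. n5.key = false  [a.lim > 28]
8. n5.ok = false  [false]
9. n5.lab = -9  [B.fin - 12]
10. n6.lim = -8  [terminal]
11. n7.sig = -1  [terminal]
12. n8.wid = 13  [terminal]
13. n5.sig = true  [A.ok == false]
14. n3.ok = false  [false]
15. n3.env = "mv"  ["mv"]
16. n2.wid = false  [C.tag == true]
17. n9.env = 25  [B.fin * 3 - 50]
18. n9.mk = 22  [B.fin * -1 + 47]
19. n10.tag = false  [S.mk == S.env]
20. n11.sig = 28  [terminal]
21. n12.off = 8  [terminal]
22. n13.lim = 16  [terminal]
23. n10.wid = true  [C.tag == false]
24. n9.hot = "ww"  ["ww"]
25. n1.ok = true  [C.wid == false]
26. n1.env = "wwu"  [S.hot ++ "u"]
27. n0.hot = "wwuw"  [B.env ++ "w"]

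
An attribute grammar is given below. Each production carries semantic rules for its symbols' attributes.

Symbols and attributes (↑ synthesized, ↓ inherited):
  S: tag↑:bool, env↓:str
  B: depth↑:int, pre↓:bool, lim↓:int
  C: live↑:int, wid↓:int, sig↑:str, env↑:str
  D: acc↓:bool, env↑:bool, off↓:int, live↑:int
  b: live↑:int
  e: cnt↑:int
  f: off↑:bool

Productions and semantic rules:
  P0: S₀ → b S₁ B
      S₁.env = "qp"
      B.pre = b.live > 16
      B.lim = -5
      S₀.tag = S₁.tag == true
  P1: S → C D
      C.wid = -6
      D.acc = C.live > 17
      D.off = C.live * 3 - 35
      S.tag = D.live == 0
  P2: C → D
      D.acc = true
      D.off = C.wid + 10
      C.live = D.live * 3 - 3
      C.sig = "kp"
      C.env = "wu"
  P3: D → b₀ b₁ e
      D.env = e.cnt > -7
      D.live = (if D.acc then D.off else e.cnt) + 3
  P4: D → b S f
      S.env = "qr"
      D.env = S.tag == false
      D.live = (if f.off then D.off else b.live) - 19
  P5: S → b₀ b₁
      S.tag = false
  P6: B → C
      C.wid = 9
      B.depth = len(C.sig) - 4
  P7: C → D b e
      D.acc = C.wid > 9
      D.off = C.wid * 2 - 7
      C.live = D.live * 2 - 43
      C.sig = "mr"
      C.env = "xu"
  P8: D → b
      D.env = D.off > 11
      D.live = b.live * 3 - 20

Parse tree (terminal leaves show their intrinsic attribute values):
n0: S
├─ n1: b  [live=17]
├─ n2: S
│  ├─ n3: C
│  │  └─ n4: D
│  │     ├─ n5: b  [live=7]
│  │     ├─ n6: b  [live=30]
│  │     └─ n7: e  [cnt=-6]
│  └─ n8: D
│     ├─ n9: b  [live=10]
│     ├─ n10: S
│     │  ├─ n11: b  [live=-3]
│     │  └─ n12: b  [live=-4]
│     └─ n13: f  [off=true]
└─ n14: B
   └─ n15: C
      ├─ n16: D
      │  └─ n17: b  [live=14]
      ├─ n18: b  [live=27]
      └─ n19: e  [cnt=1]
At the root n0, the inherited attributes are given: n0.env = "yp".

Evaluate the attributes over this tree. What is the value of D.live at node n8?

1. n0.env = "yp"  [given at root]
2. n1.live = 17  [terminal]
3. n2.env = "qp"  ["qp"]
4. n3.wid = -6  [-6]
5. n4.acc = true  [true]
6. n4.off = 4  [C.wid + 10]
7. n5.live = 7  [terminal]
8. n6.live = 30  [terminal]
9. n7.cnt = -6  [terminal]
10. n4.env = true  [e.cnt > -7]
11. n4.live = 7  [(if D.acc then D.off else e.cnt) + 3]
12. n3.live = 18  [D.live * 3 - 3]
13. n3.sig = "kp"  ["kp"]
14. n3.env = "wu"  ["wu"]
15. n8.acc = true  [C.live > 17]
16. n8.off = 19  [C.live * 3 - 35]
17. n9.live = 10  [terminal]
18. n10.env = "qr"  ["qr"]
19. n11.live = -3  [terminal]
20. n12.live = -4  [terminal]
21. n10.tag = false  [false]
22. n13.off = true  [terminal]
23. n8.env = true  [S.tag == false]
24. n8.live = 0  [(if f.off then D.off else b.live) - 19]
25. n2.tag = true  [D.live == 0]
26. n14.pre = true  [b.live > 16]
27. n14.lim = -5  [-5]
28. n15.wid = 9  [9]
29. n16.acc = false  [C.wid > 9]
30. n16.off = 11  [C.wid * 2 - 7]
31. n17.live = 14  [terminal]
32. n16.env = false  [D.off > 11]
33. n16.live = 22  [b.live * 3 - 20]
34. n18.live = 27  [terminal]
35. n19.cnt = 1  [terminal]
36. n15.live = 1  [D.live * 2 - 43]
37. n15.sig = "mr"  ["mr"]
38. n15.env = "xu"  ["xu"]
39. n14.depth = -2  [len(C.sig) - 4]
40. n0.tag = true  [S₁.tag == true]

0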